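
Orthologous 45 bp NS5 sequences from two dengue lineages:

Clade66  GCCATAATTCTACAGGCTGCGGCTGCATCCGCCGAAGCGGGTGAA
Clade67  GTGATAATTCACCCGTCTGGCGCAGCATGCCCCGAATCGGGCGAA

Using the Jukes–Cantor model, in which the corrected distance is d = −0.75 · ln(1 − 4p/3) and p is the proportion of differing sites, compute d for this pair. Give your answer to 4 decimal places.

0.3648

Mismatches occur at site 2 (C↔T), site 3 (C↔G), site 11 (T↔A), site 12 (A↔C), site 14 (A↔C), site 16 (G↔T), site 20 (C↔G), site 21 (G↔C), site 24 (T↔A), site 29 (C↔G), site 31 (G↔C), site 37 (G↔T), site 42 (T↔C).
p = 13/45 = 0.288889.
d = −0.75 · ln(1 − (4/3)·0.288889) = −0.75 · ln(0.614815) = −0.75 · (-0.486434) = 0.3648.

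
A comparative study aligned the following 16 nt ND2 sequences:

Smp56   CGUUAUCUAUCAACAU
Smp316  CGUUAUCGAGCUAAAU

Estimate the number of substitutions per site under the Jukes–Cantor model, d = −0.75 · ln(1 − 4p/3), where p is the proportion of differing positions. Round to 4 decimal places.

0.3041

Differing sites — 8:U/G; 10:U/G; 12:A/U; 14:C/A.
p = 4/16 = 0.250000.
d = −0.75 · ln(1 − (4/3)·0.250000) = −0.75 · ln(0.666667) = −0.75 · (-0.405465) = 0.3041.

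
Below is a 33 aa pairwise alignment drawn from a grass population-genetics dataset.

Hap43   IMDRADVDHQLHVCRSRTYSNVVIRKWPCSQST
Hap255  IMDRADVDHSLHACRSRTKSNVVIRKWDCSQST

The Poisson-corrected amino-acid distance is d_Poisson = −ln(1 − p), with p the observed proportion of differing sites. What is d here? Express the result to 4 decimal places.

The sequences differ at positions 10 (Q/S), 13 (V/A), 19 (Y/K), 28 (P/D).
p = 4/33 = 0.121212.
d = −ln(1 − 0.121212) = −ln(0.878788) = 0.1292.

0.1292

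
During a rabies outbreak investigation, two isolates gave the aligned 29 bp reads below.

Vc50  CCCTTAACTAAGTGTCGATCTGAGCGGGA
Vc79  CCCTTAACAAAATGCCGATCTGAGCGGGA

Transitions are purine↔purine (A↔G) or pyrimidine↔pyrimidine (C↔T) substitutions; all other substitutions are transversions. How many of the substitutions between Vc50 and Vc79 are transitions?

The sequences differ at positions 9 (T/A, transversion), 12 (G/A, transition), 15 (T/C, transition).
Of the 3 differences, 2 transitions and 1 transversion, so the answer is 2.

2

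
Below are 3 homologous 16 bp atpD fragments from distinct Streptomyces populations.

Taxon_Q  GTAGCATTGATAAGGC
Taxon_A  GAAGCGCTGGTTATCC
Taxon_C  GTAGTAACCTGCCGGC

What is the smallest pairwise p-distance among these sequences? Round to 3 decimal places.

0.438

Pairwise Hamming distances:
  Taxon_Q vs Taxon_A: 7
  Taxon_Q vs Taxon_C: 8
  Taxon_A vs Taxon_C: 12
The smallest is 7 mismatches, between Taxon_Q and Taxon_A; p = 7/16 = 0.438.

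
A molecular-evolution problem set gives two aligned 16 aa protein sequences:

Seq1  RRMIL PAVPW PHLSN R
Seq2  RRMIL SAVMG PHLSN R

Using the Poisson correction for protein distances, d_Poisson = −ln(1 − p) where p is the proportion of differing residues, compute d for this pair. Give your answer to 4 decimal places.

The sequences differ at positions 6 (P/S), 9 (P/M), 10 (W/G).
p = 3/16 = 0.187500.
d = −ln(1 − 0.187500) = −ln(0.812500) = 0.2076.

0.2076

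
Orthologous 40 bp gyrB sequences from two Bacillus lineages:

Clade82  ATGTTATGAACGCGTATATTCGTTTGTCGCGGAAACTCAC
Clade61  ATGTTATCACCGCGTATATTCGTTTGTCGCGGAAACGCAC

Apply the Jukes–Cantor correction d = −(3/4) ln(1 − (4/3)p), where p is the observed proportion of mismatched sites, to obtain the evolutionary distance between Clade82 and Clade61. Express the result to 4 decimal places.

The sequences differ at positions 8 (G/C), 10 (A/C), 37 (T/G).
p = 3/40 = 0.075000.
d = −0.75 · ln(1 − (4/3)·0.075000) = −0.75 · ln(0.900000) = −0.75 · (-0.105361) = 0.0790.

0.0790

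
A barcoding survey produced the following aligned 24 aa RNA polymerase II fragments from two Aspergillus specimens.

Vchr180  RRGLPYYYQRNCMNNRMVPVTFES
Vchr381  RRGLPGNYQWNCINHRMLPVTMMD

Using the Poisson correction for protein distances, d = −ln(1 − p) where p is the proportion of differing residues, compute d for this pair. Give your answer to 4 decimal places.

The sequences differ at positions 6 (Y/G), 7 (Y/N), 10 (R/W), 13 (M/I), 15 (N/H), 18 (V/L), 22 (F/M), 23 (E/M), 24 (S/D).
p = 9/24 = 0.375000.
d = −ln(1 − 0.375000) = −ln(0.625000) = 0.4700.

0.4700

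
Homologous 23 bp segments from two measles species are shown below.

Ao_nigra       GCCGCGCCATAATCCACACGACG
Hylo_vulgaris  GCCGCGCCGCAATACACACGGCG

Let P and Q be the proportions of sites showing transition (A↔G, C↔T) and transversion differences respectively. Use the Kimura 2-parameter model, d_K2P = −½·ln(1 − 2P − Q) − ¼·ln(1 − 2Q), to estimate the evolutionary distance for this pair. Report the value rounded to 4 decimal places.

0.2042

The sequences differ at positions 9 (A/G, transition), 10 (T/C, transition), 14 (C/A, transversion), 21 (A/G, transition).
Of the 4 differences, 3 transitions and 1 transversion over 23 sites: P = 3/23 = 0.130435, Q = 1/23 = 0.043478.
d = −0.5·ln(0.695652) − 0.25·ln(0.913044) = −0.5·(-0.362906) − 0.25·(-0.090971) = 0.2042.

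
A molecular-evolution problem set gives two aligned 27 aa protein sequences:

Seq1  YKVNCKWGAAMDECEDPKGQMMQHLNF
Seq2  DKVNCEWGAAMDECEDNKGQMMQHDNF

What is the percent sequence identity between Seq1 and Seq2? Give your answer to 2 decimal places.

Differing sites — 1:Y/D; 6:K/E; 17:P/N; 25:L/D.
23 of the 27 sites match, so the percent identity is 23/27 × 100 = 85.19%.

85.19%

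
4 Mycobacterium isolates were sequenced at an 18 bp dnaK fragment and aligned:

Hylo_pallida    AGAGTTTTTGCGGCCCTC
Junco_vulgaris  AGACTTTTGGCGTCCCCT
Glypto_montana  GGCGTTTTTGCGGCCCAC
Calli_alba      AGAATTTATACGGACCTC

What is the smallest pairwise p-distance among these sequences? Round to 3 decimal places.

Pairwise Hamming distances:
  Hylo_pallida vs Junco_vulgaris: 5
  Hylo_pallida vs Glypto_montana: 3
  Hylo_pallida vs Calli_alba: 4
  Junco_vulgaris vs Glypto_montana: 7
  Junco_vulgaris vs Calli_alba: 8
  Glypto_montana vs Calli_alba: 7
The smallest is 3 mismatches, between Hylo_pallida and Glypto_montana; p = 3/18 = 0.167.

0.167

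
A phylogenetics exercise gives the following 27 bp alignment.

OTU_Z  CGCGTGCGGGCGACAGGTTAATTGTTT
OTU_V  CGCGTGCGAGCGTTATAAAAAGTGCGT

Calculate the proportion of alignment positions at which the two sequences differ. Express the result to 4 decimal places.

0.3704

The sequences differ at positions 9 (G/A), 13 (A/T), 14 (C/T), 16 (G/T), 17 (G/A), 18 (T/A), 19 (T/A), 22 (T/G), 25 (T/C), 26 (T/G).
There are 10 differences over 27 sites, so p = 10/27 = 0.3704.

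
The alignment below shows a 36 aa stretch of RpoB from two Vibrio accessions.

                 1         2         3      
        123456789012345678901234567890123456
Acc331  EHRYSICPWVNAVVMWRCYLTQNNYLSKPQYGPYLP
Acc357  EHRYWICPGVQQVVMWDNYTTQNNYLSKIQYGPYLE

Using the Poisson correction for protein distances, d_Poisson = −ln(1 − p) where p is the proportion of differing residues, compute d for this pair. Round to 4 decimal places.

Differing sites — 5:S/W; 9:W/G; 11:N/Q; 12:A/Q; 17:R/D; 18:C/N; 20:L/T; 29:P/I; 36:P/E.
p = 9/36 = 0.250000.
d = −ln(1 − 0.250000) = −ln(0.750000) = 0.2877.

0.2877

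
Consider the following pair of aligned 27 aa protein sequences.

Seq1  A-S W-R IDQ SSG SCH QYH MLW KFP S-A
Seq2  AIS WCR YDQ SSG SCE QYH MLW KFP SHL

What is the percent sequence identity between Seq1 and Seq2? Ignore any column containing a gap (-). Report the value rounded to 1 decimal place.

87.5%

Excluding the 3 gap columns leaves 24 comparable sites.
The sequences differ at positions 7 (I/Y), 15 (H/E), 27 (A/L).
21 of the 24 comparable sites match, so the percent identity is 21/24 × 100 = 87.5%.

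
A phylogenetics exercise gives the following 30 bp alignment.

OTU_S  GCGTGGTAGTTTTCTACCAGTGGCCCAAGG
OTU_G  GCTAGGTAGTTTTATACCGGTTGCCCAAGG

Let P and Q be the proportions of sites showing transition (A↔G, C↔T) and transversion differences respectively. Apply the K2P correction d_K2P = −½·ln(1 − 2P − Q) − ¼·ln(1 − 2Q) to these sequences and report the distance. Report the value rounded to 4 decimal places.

Mismatches occur at site 3 (G/T, transversion), site 4 (T/A, transversion), site 14 (C/A, transversion), site 19 (A/G, transition), site 22 (G/T, transversion).
Of the 5 differences, 1 transition and 4 transversions over 30 sites: P = 1/30 = 0.033333, Q = 4/30 = 0.133333.
d = −0.5·ln(0.800001) − 0.25·ln(0.733334) = −0.5·(-0.223142) − 0.25·(-0.310154) = 0.1891.

0.1891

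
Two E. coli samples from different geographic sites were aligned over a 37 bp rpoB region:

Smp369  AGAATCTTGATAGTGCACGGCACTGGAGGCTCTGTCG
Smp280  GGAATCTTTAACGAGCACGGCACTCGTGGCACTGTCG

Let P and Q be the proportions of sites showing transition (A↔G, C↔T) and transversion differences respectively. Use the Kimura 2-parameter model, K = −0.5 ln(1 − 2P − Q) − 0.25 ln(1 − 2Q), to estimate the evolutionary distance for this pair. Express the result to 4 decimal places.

Mismatches occur at site 1 (A↔G, transition), site 9 (G↔T, transversion), site 11 (T↔A, transversion), site 12 (A↔C, transversion), site 14 (T↔A, transversion), site 25 (G↔C, transversion), site 27 (A↔T, transversion), site 31 (T↔A, transversion).
Of the 8 differences, 1 transition and 7 transversions over 37 sites: P = 1/37 = 0.027027, Q = 7/37 = 0.189189.
d = −0.5·ln(0.756757) − 0.25·ln(0.621622) = −0.5·(-0.278713) − 0.25·(-0.475423) = 0.2582.

0.2582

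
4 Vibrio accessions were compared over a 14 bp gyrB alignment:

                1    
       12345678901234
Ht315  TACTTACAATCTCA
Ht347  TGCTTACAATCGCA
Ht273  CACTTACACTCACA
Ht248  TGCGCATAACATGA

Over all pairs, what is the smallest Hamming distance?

2

Pairwise Hamming distances:
  Ht315 vs Ht347: 2
  Ht315 vs Ht273: 3
  Ht315 vs Ht248: 7
  Ht347 vs Ht273: 4
  Ht347 vs Ht248: 7
  Ht273 vs Ht248: 10
The smallest is 2, between Ht315 and Ht347.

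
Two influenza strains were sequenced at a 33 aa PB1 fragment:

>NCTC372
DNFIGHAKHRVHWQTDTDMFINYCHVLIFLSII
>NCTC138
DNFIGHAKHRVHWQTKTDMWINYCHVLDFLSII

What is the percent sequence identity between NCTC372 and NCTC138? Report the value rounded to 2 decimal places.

The sequences differ at positions 16 (D/K), 20 (F/W), 28 (I/D).
30 of the 33 sites match, so the percent identity is 30/33 × 100 = 90.91%.

90.91%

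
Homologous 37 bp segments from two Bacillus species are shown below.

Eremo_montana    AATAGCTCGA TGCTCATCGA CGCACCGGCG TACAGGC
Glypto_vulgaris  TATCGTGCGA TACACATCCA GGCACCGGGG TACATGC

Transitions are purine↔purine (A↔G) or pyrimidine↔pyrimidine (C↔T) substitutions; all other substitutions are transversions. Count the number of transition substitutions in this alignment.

Mismatches occur at site 1 (A↔T, transversion), site 4 (A↔C, transversion), site 6 (C↔T, transition), site 7 (T↔G, transversion), site 12 (G↔A, transition), site 14 (T↔A, transversion), site 19 (G↔C, transversion), site 21 (C↔G, transversion), site 29 (C↔G, transversion), site 35 (G↔T, transversion).
Of the 10 differences, 2 transitions and 8 transversions, so the answer is 2.

2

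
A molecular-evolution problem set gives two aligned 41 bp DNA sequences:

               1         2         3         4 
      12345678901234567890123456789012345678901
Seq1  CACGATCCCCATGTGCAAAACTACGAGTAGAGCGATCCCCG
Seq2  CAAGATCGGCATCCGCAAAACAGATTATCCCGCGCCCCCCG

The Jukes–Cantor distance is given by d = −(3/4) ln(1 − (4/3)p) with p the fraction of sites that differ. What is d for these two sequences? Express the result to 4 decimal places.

0.5510

The sequences differ at positions 3 (C/A), 8 (C/G), 9 (C/G), 13 (G/C), 14 (T/C), 22 (T/A), 23 (A/G), 24 (C/A), 25 (G/T), 26 (A/T), 27 (G/A), 29 (A/C), 30 (G/C), 31 (A/C), 35 (A/C), 36 (T/C).
p = 16/41 = 0.390244.
d = −0.75 · ln(1 − (4/3)·0.390244) = −0.75 · ln(0.479675) = −0.75 · (-0.734646) = 0.5510.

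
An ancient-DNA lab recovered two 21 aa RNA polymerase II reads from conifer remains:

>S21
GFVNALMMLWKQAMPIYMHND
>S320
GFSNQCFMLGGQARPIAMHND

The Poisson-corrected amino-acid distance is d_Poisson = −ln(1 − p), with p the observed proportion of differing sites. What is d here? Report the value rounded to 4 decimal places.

0.4796

Differing sites — 3:V/S; 5:A/Q; 6:L/C; 7:M/F; 10:W/G; 11:K/G; 14:M/R; 17:Y/A.
p = 8/21 = 0.380952.
d = −ln(1 − 0.380952) = −ln(0.619048) = 0.4796.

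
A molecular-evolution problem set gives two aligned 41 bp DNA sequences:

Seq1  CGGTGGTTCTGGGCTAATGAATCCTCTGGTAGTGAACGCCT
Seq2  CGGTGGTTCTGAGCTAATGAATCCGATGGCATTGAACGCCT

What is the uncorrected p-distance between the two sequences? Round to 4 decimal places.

The sequences differ at positions 12 (G/A), 25 (T/G), 26 (C/A), 30 (T/C), 32 (G/T).
There are 5 differences over 41 sites, so p = 5/41 = 0.1220.

0.1220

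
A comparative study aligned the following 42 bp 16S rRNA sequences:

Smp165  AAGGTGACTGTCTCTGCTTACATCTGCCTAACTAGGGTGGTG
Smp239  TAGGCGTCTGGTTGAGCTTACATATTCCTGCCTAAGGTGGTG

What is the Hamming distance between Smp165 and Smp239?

Differing sites — 1:A/T; 5:T/C; 7:A/T; 11:T/G; 12:C/T; 14:C/G; 15:T/A; 24:C/A; 26:G/T; 30:A/G; 31:A/C; 35:G/A.
That gives 12 mismatches out of 42 aligned sites, so the Hamming distance is 12.

12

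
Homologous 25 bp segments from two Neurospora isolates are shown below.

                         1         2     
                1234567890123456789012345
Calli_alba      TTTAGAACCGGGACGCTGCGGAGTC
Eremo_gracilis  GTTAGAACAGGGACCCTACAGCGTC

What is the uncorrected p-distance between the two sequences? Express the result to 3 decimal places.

0.240

Mismatches occur at site 1 (T→G), site 9 (C→A), site 15 (G→C), site 18 (G→A), site 20 (G→A), site 22 (A→C).
There are 6 differences over 25 sites, so p = 6/25 = 0.240.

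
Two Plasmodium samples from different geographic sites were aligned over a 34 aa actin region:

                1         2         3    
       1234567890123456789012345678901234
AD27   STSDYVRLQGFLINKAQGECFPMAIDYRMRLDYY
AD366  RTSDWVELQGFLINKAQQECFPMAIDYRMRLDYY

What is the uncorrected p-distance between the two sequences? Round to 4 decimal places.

Differing sites — 1:S/R; 5:Y/W; 7:R/E; 18:G/Q.
There are 4 differences over 34 sites, so p = 4/34 = 0.1176.

0.1176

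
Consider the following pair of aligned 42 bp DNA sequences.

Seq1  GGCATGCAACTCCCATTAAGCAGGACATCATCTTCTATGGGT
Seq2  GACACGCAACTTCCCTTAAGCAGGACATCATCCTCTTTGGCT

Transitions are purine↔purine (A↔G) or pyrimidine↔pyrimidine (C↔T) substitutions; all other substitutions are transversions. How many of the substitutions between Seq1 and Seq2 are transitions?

4

Differing sites — 2:G/A (Ti); 5:T/C (Ti); 12:C/T (Ti); 15:A/C (Tv); 33:T/C (Ti); 37:A/T (Tv); 41:G/C (Tv).
Of the 7 differences, 4 transitions and 3 transversions, so the answer is 4.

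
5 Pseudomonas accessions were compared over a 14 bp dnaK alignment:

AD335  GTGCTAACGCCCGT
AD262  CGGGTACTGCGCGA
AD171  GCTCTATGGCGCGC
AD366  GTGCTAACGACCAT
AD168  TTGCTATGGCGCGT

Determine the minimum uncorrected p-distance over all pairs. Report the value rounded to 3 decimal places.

0.143

Pairwise Hamming distances:
  AD335 vs AD262: 7
  AD335 vs AD171: 6
  AD335 vs AD366: 2
  AD335 vs AD168: 4
  AD262 vs AD171: 7
  AD262 vs AD366: 9
  AD262 vs AD168: 6
  AD171 vs AD366: 8
  AD171 vs AD168: 4
  AD366 vs AD168: 6
The smallest is 2 mismatches, between AD335 and AD366; p = 2/14 = 0.143.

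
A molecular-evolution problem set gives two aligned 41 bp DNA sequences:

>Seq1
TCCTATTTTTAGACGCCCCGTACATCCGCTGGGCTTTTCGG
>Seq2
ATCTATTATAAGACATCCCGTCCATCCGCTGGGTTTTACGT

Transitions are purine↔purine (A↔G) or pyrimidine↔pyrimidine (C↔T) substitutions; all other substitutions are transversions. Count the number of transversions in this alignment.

The sequences differ at positions 1 (T/A, transversion), 2 (C/T, transition), 8 (T/A, transversion), 10 (T/A, transversion), 15 (G/A, transition), 16 (C/T, transition), 22 (A/C, transversion), 34 (C/T, transition), 38 (T/A, transversion), 41 (G/T, transversion).
Of the 10 differences, 4 transitions and 6 transversions, so the answer is 6.

6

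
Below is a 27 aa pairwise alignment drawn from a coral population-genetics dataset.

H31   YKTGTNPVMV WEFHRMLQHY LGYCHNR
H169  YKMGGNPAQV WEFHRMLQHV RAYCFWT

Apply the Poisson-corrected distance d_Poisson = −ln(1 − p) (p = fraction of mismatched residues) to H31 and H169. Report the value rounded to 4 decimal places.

Differing sites — 3:T/M; 5:T/G; 8:V/A; 9:M/Q; 20:Y/V; 21:L/R; 22:G/A; 25:H/F; 26:N/W; 27:R/T.
p = 10/27 = 0.370370.
d = −ln(1 − 0.370370) = −ln(0.629630) = 0.4626.

0.4626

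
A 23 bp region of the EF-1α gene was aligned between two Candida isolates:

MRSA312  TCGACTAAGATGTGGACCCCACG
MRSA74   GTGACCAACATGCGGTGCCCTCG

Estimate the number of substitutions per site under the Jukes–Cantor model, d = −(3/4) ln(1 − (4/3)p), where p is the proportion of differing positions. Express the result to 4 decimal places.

The sequences differ at positions 1 (T/G), 2 (C/T), 6 (T/C), 9 (G/C), 13 (T/C), 16 (A/T), 17 (C/G), 21 (A/T).
p = 8/23 = 0.347826.
d = −0.75 · ln(1 − (4/3)·0.347826) = −0.75 · ln(0.536232) = −0.75 · (-0.623188) = 0.4674.

0.4674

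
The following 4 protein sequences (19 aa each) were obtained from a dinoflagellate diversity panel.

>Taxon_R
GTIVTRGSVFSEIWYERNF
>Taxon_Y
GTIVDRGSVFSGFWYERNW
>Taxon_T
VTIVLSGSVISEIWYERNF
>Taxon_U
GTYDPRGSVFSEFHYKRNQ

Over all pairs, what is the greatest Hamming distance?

10

Pairwise Hamming distances:
  Taxon_R vs Taxon_Y: 4
  Taxon_R vs Taxon_T: 4
  Taxon_R vs Taxon_U: 7
  Taxon_Y vs Taxon_T: 7
  Taxon_Y vs Taxon_U: 7
  Taxon_T vs Taxon_U: 10
The largest is 10, between Taxon_T and Taxon_U.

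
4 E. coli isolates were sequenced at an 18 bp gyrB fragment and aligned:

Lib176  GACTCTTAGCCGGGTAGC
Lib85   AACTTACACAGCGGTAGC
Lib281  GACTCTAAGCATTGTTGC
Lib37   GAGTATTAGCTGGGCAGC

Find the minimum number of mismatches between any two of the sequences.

Pairwise Hamming distances:
  Lib176 vs Lib85: 8
  Lib176 vs Lib281: 5
  Lib176 vs Lib37: 4
  Lib85 vs Lib281: 10
  Lib85 vs Lib37: 10
  Lib281 vs Lib37: 8
The smallest is 4, between Lib176 and Lib37.

4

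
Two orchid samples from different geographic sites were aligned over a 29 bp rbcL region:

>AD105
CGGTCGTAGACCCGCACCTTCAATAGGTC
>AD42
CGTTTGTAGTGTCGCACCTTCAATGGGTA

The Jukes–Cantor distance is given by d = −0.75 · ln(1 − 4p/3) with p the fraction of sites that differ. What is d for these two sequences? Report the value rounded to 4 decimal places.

0.2913

The sequences differ at positions 3 (G/T), 5 (C/T), 10 (A/T), 11 (C/G), 12 (C/T), 25 (A/G), 29 (C/A).
p = 7/29 = 0.241379.
d = −0.75 · ln(1 − (4/3)·0.241379) = −0.75 · ln(0.678161) = −0.75 · (-0.388371) = 0.2913.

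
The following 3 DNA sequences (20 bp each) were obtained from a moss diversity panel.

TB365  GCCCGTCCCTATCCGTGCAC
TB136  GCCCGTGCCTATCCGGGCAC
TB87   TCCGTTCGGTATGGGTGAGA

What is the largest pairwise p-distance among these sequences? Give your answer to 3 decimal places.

Pairwise Hamming distances:
  TB365 vs TB136: 2
  TB365 vs TB87: 10
  TB136 vs TB87: 12
The largest is 12 mismatches, between TB136 and TB87; p = 12/20 = 0.600.

0.600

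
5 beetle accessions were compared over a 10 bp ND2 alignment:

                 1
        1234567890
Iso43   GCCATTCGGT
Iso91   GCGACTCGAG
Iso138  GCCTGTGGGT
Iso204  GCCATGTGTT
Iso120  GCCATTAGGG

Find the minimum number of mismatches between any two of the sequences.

2

Pairwise Hamming distances:
  Iso43 vs Iso91: 4
  Iso43 vs Iso138: 3
  Iso43 vs Iso204: 3
  Iso43 vs Iso120: 2
  Iso91 vs Iso138: 6
  Iso91 vs Iso204: 6
  Iso91 vs Iso120: 4
  Iso138 vs Iso204: 5
  Iso138 vs Iso120: 4
  Iso204 vs Iso120: 4
The smallest is 2, between Iso43 and Iso120.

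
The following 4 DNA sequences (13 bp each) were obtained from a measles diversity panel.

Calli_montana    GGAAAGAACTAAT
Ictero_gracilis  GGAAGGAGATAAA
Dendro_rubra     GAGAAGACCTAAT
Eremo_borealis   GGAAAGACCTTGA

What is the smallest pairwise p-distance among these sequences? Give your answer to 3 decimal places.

Pairwise Hamming distances:
  Calli_montana vs Ictero_gracilis: 4
  Calli_montana vs Dendro_rubra: 3
  Calli_montana vs Eremo_borealis: 4
  Ictero_gracilis vs Dendro_rubra: 6
  Ictero_gracilis vs Eremo_borealis: 5
  Dendro_rubra vs Eremo_borealis: 5
The smallest is 3 mismatches, between Calli_montana and Dendro_rubra; p = 3/13 = 0.231.

0.231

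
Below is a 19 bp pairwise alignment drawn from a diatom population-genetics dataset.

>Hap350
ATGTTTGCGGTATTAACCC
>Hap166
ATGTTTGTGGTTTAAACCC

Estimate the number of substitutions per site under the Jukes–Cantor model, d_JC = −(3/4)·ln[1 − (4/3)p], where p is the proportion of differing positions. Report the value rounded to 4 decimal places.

Mismatches occur at site 8 (C→T), site 12 (A→T), site 14 (T→A).
p = 3/19 = 0.157895.
d = −0.75 · ln(1 − (4/3)·0.157895) = −0.75 · ln(0.789473) = −0.75 · (-0.236390) = 0.1773.

0.1773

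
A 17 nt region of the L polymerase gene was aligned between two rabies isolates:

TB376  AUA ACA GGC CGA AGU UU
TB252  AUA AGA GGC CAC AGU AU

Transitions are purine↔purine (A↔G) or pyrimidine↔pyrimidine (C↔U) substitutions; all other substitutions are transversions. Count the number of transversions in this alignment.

Differing sites — 5:C/G (Tv); 11:G/A (Ti); 12:A/C (Tv); 16:U/A (Tv).
Of the 4 differences, 1 transition and 3 transversions, so the answer is 3.

3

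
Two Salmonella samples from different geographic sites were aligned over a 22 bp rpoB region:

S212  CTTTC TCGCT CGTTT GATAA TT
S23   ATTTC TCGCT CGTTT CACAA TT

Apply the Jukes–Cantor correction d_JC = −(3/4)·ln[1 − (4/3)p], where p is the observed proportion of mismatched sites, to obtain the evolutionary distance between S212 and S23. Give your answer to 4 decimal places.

Mismatches occur at site 1 (C→A), site 16 (G→C), site 18 (T→C).
p = 3/22 = 0.136364.
d = −0.75 · ln(1 − (4/3)·0.136364) = −0.75 · ln(0.818181) = −0.75 · (-0.200672) = 0.1505.

0.1505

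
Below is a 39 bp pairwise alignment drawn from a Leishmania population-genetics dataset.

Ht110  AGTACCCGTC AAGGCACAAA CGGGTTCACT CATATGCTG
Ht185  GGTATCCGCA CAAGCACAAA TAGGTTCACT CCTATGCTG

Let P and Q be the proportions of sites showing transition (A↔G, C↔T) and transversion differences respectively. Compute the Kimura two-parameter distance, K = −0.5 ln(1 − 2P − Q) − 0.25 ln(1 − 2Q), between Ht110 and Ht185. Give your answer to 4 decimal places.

0.2845

Mismatches occur at site 1 (A→G, transition), site 5 (C→T, transition), site 9 (T→C, transition), site 10 (C→A, transversion), site 11 (A→C, transversion), site 13 (G→A, transition), site 21 (C→T, transition), site 22 (G→A, transition), site 32 (A→C, transversion).
Of the 9 differences, 6 transitions and 3 transversions over 39 sites: P = 6/39 = 0.153846, Q = 3/39 = 0.076923.
d = −0.5·ln(0.615385) − 0.25·ln(0.846154) = −0.5·(-0.485507) − 0.25·(-0.167054) = 0.2845.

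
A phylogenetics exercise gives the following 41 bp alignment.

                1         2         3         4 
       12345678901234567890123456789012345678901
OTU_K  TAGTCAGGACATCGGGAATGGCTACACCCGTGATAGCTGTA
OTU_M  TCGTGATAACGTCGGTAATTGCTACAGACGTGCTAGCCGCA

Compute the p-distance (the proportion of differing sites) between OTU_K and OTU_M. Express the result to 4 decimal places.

0.2927

Mismatches occur at site 2 (A→C), site 5 (C→G), site 7 (G→T), site 8 (G→A), site 11 (A→G), site 16 (G→T), site 20 (G→T), site 27 (C→G), site 28 (C→A), site 33 (A→C), site 38 (T→C), site 40 (T→C).
There are 12 differences over 41 sites, so p = 12/41 = 0.2927.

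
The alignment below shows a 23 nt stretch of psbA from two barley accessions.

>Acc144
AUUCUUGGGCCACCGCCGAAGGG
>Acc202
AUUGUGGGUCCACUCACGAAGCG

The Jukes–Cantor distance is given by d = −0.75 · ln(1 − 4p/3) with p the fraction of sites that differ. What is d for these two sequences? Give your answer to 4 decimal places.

0.3904

Mismatches occur at site 4 (C/G), site 6 (U/G), site 9 (G/U), site 14 (C/U), site 15 (G/C), site 16 (C/A), site 22 (G/C).
p = 7/23 = 0.304348.
d = −0.75 · ln(1 − (4/3)·0.304348) = −0.75 · ln(0.594203) = −0.75 · (-0.520534) = 0.3904.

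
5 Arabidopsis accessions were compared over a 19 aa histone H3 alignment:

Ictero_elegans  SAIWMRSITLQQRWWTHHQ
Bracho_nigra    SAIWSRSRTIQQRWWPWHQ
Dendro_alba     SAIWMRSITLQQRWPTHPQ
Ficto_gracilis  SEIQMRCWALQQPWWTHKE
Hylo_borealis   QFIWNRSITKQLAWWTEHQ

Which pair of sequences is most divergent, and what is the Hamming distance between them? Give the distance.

Pairwise Hamming distances:
  Ictero_elegans vs Bracho_nigra: 5
  Ictero_elegans vs Dendro_alba: 2
  Ictero_elegans vs Ficto_gracilis: 8
  Ictero_elegans vs Hylo_borealis: 7
  Bracho_nigra vs Dendro_alba: 7
  Bracho_nigra vs Ficto_gracilis: 12
  Bracho_nigra vs Hylo_borealis: 9
  Dendro_alba vs Ficto_gracilis: 9
  Dendro_alba vs Hylo_borealis: 9
  Ficto_gracilis vs Hylo_borealis: 13
The largest is 13, between Ficto_gracilis and Hylo_borealis.

13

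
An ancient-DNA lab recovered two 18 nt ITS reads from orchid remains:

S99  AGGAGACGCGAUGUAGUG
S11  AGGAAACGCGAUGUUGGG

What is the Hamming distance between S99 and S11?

3

The sequences differ at positions 5 (G/A), 15 (A/U), 17 (U/G).
That gives 3 mismatches out of 18 aligned sites, so the Hamming distance is 3.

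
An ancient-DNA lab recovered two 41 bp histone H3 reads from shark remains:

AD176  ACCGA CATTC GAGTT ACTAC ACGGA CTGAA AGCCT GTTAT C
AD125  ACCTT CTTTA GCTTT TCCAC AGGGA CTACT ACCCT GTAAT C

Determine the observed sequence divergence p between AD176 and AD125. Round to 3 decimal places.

Mismatches occur at site 4 (G→T), site 5 (A→T), site 7 (A→T), site 10 (C→A), site 12 (A→C), site 13 (G→T), site 16 (A→T), site 18 (T→C), site 22 (C→G), site 28 (G→A), site 29 (A→C), site 30 (A→T), site 32 (G→C), site 38 (T→A).
There are 14 differences over 41 sites, so p = 14/41 = 0.341.

0.341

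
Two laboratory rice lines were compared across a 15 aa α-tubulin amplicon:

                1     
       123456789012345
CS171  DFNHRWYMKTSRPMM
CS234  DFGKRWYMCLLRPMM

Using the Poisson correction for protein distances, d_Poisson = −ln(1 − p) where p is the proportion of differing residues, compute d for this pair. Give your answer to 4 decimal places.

Differing sites — 3:N/G; 4:H/K; 9:K/C; 10:T/L; 11:S/L.
p = 5/15 = 0.333333.
d = −ln(1 − 0.333333) = −ln(0.666667) = 0.4055.

0.4055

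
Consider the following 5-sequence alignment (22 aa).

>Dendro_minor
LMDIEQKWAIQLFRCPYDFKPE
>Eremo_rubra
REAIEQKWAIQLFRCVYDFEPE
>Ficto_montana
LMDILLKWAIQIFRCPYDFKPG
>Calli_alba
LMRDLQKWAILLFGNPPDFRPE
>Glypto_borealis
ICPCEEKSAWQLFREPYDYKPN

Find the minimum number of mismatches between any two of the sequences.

4

Pairwise Hamming distances:
  Dendro_minor vs Eremo_rubra: 5
  Dendro_minor vs Ficto_montana: 4
  Dendro_minor vs Calli_alba: 8
  Dendro_minor vs Glypto_borealis: 10
  Eremo_rubra vs Ficto_montana: 9
  Eremo_rubra vs Calli_alba: 11
  Eremo_rubra vs Glypto_borealis: 12
  Ficto_montana vs Calli_alba: 10
  Ficto_montana vs Glypto_borealis: 12
  Calli_alba vs Glypto_borealis: 15
The smallest is 4, between Dendro_minor and Ficto_montana.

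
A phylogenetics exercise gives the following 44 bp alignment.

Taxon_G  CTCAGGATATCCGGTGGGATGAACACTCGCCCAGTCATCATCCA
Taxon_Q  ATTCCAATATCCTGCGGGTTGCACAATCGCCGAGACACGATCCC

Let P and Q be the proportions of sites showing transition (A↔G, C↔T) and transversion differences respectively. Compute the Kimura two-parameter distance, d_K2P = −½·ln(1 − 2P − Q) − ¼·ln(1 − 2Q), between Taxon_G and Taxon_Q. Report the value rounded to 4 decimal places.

Differing sites — 1:C/A (Tv); 3:C/T (Ti); 4:A/C (Tv); 5:G/C (Tv); 6:G/A (Ti); 13:G/T (Tv); 15:T/C (Ti); 19:A/T (Tv); 22:A/C (Tv); 26:C/A (Tv); 32:C/G (Tv); 35:T/A (Tv); 38:T/C (Ti); 39:C/G (Tv); 44:A/C (Tv).
Of the 15 differences, 4 transitions and 11 transversions over 44 sites: P = 4/44 = 0.090909, Q = 11/44 = 0.250000.
d = −0.5·ln(0.568182) − 0.25·ln(0.500000) = −0.5·(-0.565313) − 0.25·(-0.693147) = 0.4559.

0.4559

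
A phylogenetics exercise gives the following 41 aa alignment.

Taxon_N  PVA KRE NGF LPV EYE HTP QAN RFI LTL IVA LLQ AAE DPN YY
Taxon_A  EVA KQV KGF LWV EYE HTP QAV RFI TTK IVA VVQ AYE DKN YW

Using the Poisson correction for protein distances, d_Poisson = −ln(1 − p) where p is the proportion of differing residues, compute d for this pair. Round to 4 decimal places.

Differing sites — 1:P/E; 5:R/Q; 6:E/V; 7:N/K; 11:P/W; 21:N/V; 25:L/T; 27:L/K; 31:L/V; 32:L/V; 35:A/Y; 38:P/K; 41:Y/W.
p = 13/41 = 0.317073.
d = −ln(1 − 0.317073) = −ln(0.682927) = 0.3814.

0.3814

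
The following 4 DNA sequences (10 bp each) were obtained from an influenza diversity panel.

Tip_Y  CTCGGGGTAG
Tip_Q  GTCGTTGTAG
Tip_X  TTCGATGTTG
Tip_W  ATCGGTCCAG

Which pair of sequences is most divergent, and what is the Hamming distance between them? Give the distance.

5

Pairwise Hamming distances:
  Tip_Y vs Tip_Q: 3
  Tip_Y vs Tip_X: 4
  Tip_Y vs Tip_W: 4
  Tip_Q vs Tip_X: 3
  Tip_Q vs Tip_W: 4
  Tip_X vs Tip_W: 5
The largest is 5, between Tip_X and Tip_W.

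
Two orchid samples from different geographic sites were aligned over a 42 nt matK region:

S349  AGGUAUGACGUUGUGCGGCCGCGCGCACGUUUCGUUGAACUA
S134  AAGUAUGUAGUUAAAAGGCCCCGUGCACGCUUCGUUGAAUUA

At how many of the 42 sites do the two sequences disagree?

11

Differing sites — 2:G/A; 8:A/U; 9:C/A; 13:G/A; 14:U/A; 15:G/A; 16:C/A; 21:G/C; 24:C/U; 30:U/C; 40:C/U.
That gives 11 mismatches out of 42 aligned sites, so the Hamming distance is 11.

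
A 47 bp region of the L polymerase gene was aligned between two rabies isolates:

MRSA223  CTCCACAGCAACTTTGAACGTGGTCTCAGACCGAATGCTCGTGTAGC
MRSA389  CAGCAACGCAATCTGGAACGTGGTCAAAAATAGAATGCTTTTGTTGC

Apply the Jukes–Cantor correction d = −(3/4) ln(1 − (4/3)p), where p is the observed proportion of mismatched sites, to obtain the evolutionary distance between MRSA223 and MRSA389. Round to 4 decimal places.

The sequences differ at positions 2 (T/A), 3 (C/G), 6 (C/A), 7 (A/C), 12 (C/T), 13 (T/C), 15 (T/G), 26 (T/A), 27 (C/A), 29 (G/A), 31 (C/T), 32 (C/A), 40 (C/T), 41 (G/T), 45 (A/T).
p = 15/47 = 0.319149.
d = −0.75 · ln(1 − (4/3)·0.319149) = −0.75 · ln(0.574468) = −0.75 · (-0.554311) = 0.4157.

0.4157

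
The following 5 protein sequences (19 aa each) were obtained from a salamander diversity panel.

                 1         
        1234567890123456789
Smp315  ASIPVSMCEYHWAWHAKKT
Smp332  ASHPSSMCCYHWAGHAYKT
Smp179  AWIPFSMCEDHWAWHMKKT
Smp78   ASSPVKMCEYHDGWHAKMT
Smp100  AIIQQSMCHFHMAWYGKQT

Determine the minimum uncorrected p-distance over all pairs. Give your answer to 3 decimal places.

Pairwise Hamming distances:
  Smp315 vs Smp332: 5
  Smp315 vs Smp179: 4
  Smp315 vs Smp78: 5
  Smp315 vs Smp100: 9
  Smp332 vs Smp179: 8
  Smp332 vs Smp78: 9
  Smp332 vs Smp100: 12
  Smp179 vs Smp78: 9
  Smp179 vs Smp100: 9
  Smp78 vs Smp100: 12
The smallest is 4 mismatches, between Smp315 and Smp179; p = 4/19 = 0.211.

0.211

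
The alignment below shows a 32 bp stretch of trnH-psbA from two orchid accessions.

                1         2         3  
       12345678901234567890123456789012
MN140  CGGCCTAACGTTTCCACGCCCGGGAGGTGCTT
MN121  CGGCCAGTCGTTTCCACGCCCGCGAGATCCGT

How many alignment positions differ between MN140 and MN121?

7

Differing sites — 6:T/A; 7:A/G; 8:A/T; 23:G/C; 27:G/A; 29:G/C; 31:T/G.
That gives 7 mismatches out of 32 aligned sites, so the Hamming distance is 7.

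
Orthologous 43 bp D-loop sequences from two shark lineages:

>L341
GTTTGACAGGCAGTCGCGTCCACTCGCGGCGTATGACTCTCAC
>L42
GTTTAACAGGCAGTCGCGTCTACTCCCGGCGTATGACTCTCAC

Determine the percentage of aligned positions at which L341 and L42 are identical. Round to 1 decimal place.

Mismatches occur at site 5 (G→A), site 21 (C→T), site 26 (G→C).
40 of the 43 sites match, so the percent identity is 40/43 × 100 = 93.0%.

93.0%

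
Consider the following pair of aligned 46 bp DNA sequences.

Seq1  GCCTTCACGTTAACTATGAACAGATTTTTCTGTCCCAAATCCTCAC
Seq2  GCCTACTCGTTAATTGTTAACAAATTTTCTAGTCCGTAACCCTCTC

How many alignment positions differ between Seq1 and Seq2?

Mismatches occur at site 5 (T/A), site 7 (A/T), site 14 (C/T), site 16 (A/G), site 18 (G/T), site 23 (G/A), site 29 (T/C), site 30 (C/T), site 31 (T/A), site 36 (C/G), site 37 (A/T), site 40 (T/C), site 45 (A/T).
That gives 13 mismatches out of 46 aligned sites, so the Hamming distance is 13.

13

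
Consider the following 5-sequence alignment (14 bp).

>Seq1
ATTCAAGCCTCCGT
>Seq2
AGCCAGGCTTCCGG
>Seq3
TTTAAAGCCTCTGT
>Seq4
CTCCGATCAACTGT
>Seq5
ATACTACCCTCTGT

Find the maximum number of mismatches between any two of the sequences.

Pairwise Hamming distances:
  Seq1 vs Seq2: 5
  Seq1 vs Seq3: 3
  Seq1 vs Seq4: 7
  Seq1 vs Seq5: 4
  Seq2 vs Seq3: 8
  Seq2 vs Seq4: 9
  Seq2 vs Seq5: 8
  Seq3 vs Seq4: 7
  Seq3 vs Seq5: 5
  Seq4 vs Seq5: 6
The largest is 9, between Seq2 and Seq4.

9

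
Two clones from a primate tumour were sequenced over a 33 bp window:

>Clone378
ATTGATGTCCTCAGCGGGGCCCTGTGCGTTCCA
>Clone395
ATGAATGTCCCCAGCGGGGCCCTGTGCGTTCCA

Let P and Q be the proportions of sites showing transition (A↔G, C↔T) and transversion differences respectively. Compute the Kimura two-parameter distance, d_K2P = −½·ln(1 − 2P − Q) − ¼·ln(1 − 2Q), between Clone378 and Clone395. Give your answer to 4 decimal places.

The sequences differ at positions 3 (T/G, transversion), 4 (G/A, transition), 11 (T/C, transition).
Of the 3 differences, 2 transitions and 1 transversion over 33 sites: P = 2/33 = 0.060606, Q = 1/33 = 0.030303.
d = −0.5·ln(0.848485) − 0.25·ln(0.939394) = −0.5·(-0.164303) − 0.25·(-0.062520) = 0.0978.

0.0978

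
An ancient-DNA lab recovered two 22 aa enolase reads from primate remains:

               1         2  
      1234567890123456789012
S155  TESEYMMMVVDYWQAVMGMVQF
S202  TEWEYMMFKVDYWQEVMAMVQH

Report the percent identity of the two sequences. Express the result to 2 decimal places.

72.73%

The sequences differ at positions 3 (S/W), 8 (M/F), 9 (V/K), 15 (A/E), 18 (G/A), 22 (F/H).
16 of the 22 sites match, so the percent identity is 16/22 × 100 = 72.73%.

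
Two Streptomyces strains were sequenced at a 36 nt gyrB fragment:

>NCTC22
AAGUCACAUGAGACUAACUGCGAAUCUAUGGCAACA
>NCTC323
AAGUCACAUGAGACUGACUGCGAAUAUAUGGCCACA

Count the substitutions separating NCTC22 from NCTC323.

3

Mismatches occur at site 16 (A↔G), site 26 (C↔A), site 33 (A↔C).
That gives 3 mismatches out of 36 aligned sites, so the Hamming distance is 3.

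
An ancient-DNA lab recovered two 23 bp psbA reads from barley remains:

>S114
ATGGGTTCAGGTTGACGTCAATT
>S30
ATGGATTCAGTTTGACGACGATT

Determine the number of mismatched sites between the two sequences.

Mismatches occur at site 5 (G→A), site 11 (G→T), site 18 (T→A), site 20 (A→G).
That gives 4 mismatches out of 23 aligned sites, so the Hamming distance is 4.

4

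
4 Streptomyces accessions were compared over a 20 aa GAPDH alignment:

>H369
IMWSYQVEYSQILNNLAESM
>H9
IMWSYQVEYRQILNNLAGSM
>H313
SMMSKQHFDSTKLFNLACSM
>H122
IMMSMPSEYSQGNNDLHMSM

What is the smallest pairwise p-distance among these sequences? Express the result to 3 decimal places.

Pairwise Hamming distances:
  H369 vs H9: 2
  H369 vs H313: 10
  H369 vs H122: 9
  H9 vs H313: 11
  H9 vs H122: 10
  H313 vs H122: 13
The smallest is 2 mismatches, between H369 and H9; p = 2/20 = 0.100.

0.100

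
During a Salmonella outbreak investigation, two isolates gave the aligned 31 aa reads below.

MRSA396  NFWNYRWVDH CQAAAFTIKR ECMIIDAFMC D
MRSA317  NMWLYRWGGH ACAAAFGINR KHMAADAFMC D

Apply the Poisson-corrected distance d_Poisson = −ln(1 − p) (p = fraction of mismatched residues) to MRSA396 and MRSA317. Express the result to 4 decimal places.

0.4895

Mismatches occur at site 2 (F/M), site 4 (N/L), site 8 (V/G), site 9 (D/G), site 11 (C/A), site 12 (Q/C), site 17 (T/G), site 19 (K/N), site 21 (E/K), site 22 (C/H), site 24 (I/A), site 25 (I/A).
p = 12/31 = 0.387097.
d = −ln(1 − 0.387097) = −ln(0.612903) = 0.4895.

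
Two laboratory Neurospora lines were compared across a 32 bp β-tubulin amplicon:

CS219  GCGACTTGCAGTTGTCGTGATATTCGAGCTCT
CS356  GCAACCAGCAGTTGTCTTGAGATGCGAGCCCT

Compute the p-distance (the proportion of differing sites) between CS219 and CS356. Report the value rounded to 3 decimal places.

Differing sites — 3:G/A; 6:T/C; 7:T/A; 17:G/T; 21:T/G; 24:T/G; 30:T/C.
There are 7 differences over 32 sites, so p = 7/32 = 0.219.

0.219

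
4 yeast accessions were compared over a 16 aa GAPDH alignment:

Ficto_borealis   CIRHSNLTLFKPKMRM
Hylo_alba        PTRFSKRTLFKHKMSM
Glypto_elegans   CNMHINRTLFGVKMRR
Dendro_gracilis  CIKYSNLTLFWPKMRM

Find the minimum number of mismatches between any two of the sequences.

Pairwise Hamming distances:
  Ficto_borealis vs Hylo_alba: 7
  Ficto_borealis vs Glypto_elegans: 7
  Ficto_borealis vs Dendro_gracilis: 3
  Hylo_alba vs Glypto_elegans: 10
  Hylo_alba vs Dendro_gracilis: 9
  Glypto_elegans vs Dendro_gracilis: 8
The smallest is 3, between Ficto_borealis and Dendro_gracilis.

3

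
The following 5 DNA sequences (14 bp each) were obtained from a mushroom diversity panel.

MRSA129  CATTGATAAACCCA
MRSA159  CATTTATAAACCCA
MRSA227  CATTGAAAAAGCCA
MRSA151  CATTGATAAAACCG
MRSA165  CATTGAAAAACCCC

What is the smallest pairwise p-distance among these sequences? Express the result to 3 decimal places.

Pairwise Hamming distances:
  MRSA129 vs MRSA159: 1
  MRSA129 vs MRSA227: 2
  MRSA129 vs MRSA151: 2
  MRSA129 vs MRSA165: 2
  MRSA159 vs MRSA227: 3
  MRSA159 vs MRSA151: 3
  MRSA159 vs MRSA165: 3
  MRSA227 vs MRSA151: 3
  MRSA227 vs MRSA165: 2
  MRSA151 vs MRSA165: 3
The smallest is 1 mismatch, between MRSA129 and MRSA159; p = 1/14 = 0.071.

0.071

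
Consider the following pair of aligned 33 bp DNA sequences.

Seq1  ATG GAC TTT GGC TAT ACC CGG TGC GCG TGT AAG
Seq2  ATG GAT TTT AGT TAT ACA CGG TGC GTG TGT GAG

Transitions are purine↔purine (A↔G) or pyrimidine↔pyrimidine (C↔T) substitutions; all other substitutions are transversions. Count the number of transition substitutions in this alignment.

Mismatches occur at site 6 (C→T, transition), site 10 (G→A, transition), site 12 (C→T, transition), site 18 (C→A, transversion), site 26 (C→T, transition), site 31 (A→G, transition).
Of the 6 differences, 5 transitions and 1 transversion, so the answer is 5.

5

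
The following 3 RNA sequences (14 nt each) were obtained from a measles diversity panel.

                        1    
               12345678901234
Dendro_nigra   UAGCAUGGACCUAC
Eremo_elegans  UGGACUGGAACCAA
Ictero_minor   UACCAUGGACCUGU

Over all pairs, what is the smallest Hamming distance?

3

Pairwise Hamming distances:
  Dendro_nigra vs Eremo_elegans: 6
  Dendro_nigra vs Ictero_minor: 3
  Eremo_elegans vs Ictero_minor: 8
The smallest is 3, between Dendro_nigra and Ictero_minor.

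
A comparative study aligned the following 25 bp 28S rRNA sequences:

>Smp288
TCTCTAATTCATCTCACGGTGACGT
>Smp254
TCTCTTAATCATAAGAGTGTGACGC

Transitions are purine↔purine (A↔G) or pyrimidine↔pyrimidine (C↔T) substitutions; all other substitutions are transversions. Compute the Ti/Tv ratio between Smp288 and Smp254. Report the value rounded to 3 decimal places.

Differing sites — 6:A/T (Tv); 8:T/A (Tv); 13:C/A (Tv); 14:T/A (Tv); 15:C/G (Tv); 17:C/G (Tv); 18:G/T (Tv); 25:T/C (Ti).
Of the 8 differences, 1 transition and 7 transversions, so Ti/Tv = 1/7 = 0.143.

0.143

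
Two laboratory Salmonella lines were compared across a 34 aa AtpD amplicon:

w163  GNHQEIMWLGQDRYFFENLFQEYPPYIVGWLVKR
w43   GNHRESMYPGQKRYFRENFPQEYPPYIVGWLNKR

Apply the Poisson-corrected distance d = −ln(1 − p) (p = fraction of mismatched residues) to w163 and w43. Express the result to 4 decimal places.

Mismatches occur at site 4 (Q↔R), site 6 (I↔S), site 8 (W↔Y), site 9 (L↔P), site 12 (D↔K), site 16 (F↔R), site 19 (L↔F), site 20 (F↔P), site 32 (V↔N).
p = 9/34 = 0.264706.
d = −ln(1 − 0.264706) = −ln(0.735294) = 0.3075.

0.3075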